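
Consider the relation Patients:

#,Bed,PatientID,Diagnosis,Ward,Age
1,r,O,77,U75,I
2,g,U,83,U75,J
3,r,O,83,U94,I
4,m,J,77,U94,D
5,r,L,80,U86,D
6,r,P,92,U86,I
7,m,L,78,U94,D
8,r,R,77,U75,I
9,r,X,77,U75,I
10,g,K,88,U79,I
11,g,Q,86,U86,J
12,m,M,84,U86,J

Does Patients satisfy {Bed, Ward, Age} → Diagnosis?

(Bed=r, Ward=U75, Age=I): rows 1, 8, 9 → Diagnosis = 77, 77, 77 ✓
(Bed=g, Ward=U75, Age=J): row 2 → Diagnosis = 83 ✓
(Bed=r, Ward=U94, Age=I): row 3 → Diagnosis = 83 ✓
(Bed=m, Ward=U94, Age=D): rows 4, 7 → Diagnosis takes values {77, 78} — violation
(Bed=r, Ward=U86, Age=D): row 5 → Diagnosis = 80 ✓
(Bed=r, Ward=U86, Age=I): row 6 → Diagnosis = 92 ✓
(Bed=g, Ward=U79, Age=I): row 10 → Diagnosis = 88 ✓
(Bed=g, Ward=U86, Age=J): row 11 → Diagnosis = 86 ✓
(Bed=m, Ward=U86, Age=J): row 12 → Diagnosis = 84 ✓
Two rows agree on {Bed, Ward, Age} but differ on Diagnosis, so {Bed, Ward, Age} → Diagnosis does not hold.

No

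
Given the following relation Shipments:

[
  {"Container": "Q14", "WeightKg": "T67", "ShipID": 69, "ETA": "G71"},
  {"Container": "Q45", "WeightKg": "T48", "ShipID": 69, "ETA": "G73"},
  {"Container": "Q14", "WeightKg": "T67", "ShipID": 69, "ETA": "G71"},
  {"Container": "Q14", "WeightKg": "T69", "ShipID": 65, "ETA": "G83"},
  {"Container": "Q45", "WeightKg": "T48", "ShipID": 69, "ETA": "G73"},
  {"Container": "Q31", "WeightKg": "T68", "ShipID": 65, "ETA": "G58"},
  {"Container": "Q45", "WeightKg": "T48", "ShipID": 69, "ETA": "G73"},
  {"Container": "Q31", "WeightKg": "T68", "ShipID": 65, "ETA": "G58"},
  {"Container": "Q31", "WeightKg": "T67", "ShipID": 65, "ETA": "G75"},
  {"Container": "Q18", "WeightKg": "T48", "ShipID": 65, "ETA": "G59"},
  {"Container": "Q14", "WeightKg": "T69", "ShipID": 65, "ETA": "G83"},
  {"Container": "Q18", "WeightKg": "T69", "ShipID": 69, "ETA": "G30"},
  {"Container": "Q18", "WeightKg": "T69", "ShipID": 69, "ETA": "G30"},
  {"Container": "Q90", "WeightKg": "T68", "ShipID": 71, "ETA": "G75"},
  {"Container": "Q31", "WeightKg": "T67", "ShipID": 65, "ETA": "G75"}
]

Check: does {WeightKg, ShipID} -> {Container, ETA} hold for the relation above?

Yes

(WeightKg=T67, ShipID=69): 2 rows → {Container,ETA} = (Q14, G71), (Q14, G71) ✓
(WeightKg=T48, ShipID=69): 3 rows → {Container,ETA} = (Q45, G73), (Q45, G73), (Q45, G73) ✓
(WeightKg=T69, ShipID=65): 2 rows → {Container,ETA} = (Q14, G83), (Q14, G83) ✓
(WeightKg=T68, ShipID=65): 2 rows → {Container,ETA} = (Q31, G58), (Q31, G58) ✓
(WeightKg=T67, ShipID=65): 2 rows → {Container,ETA} = (Q31, G75), (Q31, G75) ✓
(WeightKg=T48, ShipID=65): 1 row → {Container,ETA} = (Q18, G59) ✓
(WeightKg=T69, ShipID=69): 2 rows → {Container,ETA} = (Q18, G30), (Q18, G30) ✓
(WeightKg=T68, ShipID=71): 1 row → {Container,ETA} = (Q90, G75) ✓
Every {WeightKg, ShipID} value is associated with a single {Container, ETA} value, so {WeightKg, ShipID} -> {Container, ETA} holds.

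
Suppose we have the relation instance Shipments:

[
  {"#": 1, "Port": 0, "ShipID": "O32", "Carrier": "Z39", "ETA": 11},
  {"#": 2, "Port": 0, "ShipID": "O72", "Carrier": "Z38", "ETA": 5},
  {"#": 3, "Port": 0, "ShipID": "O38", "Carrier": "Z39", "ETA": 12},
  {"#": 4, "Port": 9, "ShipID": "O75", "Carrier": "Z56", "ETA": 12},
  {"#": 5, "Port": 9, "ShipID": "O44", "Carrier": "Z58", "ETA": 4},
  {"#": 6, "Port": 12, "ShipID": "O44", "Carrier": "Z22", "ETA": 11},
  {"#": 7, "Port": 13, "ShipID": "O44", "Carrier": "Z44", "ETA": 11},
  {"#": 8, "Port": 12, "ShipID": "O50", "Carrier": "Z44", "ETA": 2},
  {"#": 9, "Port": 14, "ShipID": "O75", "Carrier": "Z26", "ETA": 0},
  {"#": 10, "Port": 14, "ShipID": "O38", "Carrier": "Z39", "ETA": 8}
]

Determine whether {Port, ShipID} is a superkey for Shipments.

All 10 rows have distinct {Port, ShipID} values, so {Port, ShipID} → (all attributes) holds and {Port, ShipID} is a superkey.

Yes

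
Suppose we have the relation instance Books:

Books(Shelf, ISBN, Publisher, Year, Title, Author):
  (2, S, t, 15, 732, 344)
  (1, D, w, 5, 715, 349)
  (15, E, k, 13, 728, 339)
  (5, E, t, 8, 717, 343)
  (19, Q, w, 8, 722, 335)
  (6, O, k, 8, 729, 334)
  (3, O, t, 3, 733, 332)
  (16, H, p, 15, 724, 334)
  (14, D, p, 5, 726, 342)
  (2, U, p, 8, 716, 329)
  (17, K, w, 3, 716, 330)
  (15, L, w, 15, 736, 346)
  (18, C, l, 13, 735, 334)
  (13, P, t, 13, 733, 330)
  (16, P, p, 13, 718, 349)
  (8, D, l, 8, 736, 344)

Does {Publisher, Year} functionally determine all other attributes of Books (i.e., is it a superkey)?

All 16 rows have distinct {Publisher, Year} values, so {Publisher, Year} → (all attributes) holds and {Publisher, Year} is a superkey.

Yes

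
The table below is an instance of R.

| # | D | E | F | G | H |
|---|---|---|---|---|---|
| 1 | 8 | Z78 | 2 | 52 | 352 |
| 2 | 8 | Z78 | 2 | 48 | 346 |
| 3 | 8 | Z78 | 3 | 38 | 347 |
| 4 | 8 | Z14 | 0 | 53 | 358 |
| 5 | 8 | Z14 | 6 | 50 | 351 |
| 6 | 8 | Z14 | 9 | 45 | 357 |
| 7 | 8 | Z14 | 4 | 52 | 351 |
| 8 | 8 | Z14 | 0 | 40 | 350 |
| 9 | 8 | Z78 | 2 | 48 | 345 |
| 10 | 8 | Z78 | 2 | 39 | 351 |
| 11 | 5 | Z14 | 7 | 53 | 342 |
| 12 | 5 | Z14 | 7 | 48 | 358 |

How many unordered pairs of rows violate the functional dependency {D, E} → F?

13

(D=8, E=Z78): violating pairs (1,3), (2,3), (3,9), (3,10) — 4 pairs.
(D=8, E=Z14): violating pairs (4,5), (4,6), (4,7), (5,6), (5,7), (5,8), (6,7), (6,8), (7,8) — 9 pairs.
(D=5, E=Z14): all 2 rows agree on F — 0 pairs.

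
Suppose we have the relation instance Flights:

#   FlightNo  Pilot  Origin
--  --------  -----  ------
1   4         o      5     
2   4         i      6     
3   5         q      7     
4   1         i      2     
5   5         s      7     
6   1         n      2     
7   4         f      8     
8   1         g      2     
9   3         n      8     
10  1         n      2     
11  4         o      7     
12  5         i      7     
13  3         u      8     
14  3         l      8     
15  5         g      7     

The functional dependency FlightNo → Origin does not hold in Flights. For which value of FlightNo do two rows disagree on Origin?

FlightNo=4: rows 1, 2, 7, 11 → Origin takes values {5, 6, 8, 7} — violation
FlightNo=5: rows 3, 5, 12, 15 → Origin = 7, 7, 7, 7 ✓
FlightNo=1: rows 4, 6, 8, 10 → Origin = 2, 2, 2, 2 ✓
FlightNo=3: rows 9, 13, 14 → Origin = 8, 8, 8 ✓
The only FlightNo value with inconsistent Origin is FlightNo=4.

4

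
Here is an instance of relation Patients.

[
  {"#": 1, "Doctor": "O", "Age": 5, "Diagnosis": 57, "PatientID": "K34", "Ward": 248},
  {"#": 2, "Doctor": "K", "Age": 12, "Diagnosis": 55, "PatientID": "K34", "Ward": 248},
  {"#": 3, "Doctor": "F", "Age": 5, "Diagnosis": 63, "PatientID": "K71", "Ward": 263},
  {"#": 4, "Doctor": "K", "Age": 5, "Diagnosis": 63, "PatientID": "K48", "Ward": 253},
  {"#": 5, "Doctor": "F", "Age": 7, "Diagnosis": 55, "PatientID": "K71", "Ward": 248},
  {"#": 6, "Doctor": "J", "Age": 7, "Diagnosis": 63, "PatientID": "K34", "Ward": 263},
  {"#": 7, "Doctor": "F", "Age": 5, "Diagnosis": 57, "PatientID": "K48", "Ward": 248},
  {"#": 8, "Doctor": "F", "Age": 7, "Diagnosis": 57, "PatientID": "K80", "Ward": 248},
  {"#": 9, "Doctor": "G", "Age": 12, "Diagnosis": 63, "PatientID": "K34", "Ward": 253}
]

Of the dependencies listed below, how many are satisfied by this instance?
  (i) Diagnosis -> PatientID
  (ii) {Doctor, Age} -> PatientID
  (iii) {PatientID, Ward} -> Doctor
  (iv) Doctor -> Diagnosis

0

(i) Diagnosis -> PatientID: Diagnosis=57: rows 1, 7, 8 → PatientID takes values {K34, K48, K80} — violation; Diagnosis=55: rows 2, 5 → PatientID takes values {K34, K71} — violation; Diagnosis=63: rows 3, 4, 6, 9 → PatientID takes values {K71, K48, K34} — violation — fails.
(ii) {Doctor, Age} -> PatientID: (Doctor=F, Age=5): rows 3, 7 → PatientID takes values {K71, K48} — violation; (Doctor=F, Age=7): rows 5, 8 → PatientID takes values {K71, K80} — violation — fails.
(iii) {PatientID, Ward} -> Doctor: (PatientID=K34, Ward=248): rows 1, 2 → Doctor takes values {O, K} — violation — fails.
(iv) Doctor -> Diagnosis: Doctor=K: rows 2, 4 → Diagnosis takes values {55, 63} — violation; Doctor=F: rows 3, 5, 7, 8 → Diagnosis takes values {63, 55, 57} — violation — fails.
None of the 4 dependencies hold.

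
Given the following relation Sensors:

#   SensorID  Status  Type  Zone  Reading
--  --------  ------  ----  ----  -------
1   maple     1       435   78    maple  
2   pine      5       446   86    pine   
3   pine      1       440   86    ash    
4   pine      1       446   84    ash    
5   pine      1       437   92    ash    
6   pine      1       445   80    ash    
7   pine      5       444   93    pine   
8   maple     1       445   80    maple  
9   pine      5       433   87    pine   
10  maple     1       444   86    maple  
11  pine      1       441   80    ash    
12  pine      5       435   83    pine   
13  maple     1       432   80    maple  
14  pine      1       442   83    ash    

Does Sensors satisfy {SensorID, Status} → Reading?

(SensorID=maple, Status=1): rows 1, 8, 10, 13 → Reading = maple, maple, maple, maple ✓
(SensorID=pine, Status=5): rows 2, 7, 9, 12 → Reading = pine, pine, pine, pine ✓
(SensorID=pine, Status=1): rows 3, 4, 5, 6, 11, 14 → Reading = ash, ash, ash, ash, ash, ash ✓
Every {SensorID, Status} value is associated with a single Reading value, so {SensorID, Status} → Reading holds.

Yes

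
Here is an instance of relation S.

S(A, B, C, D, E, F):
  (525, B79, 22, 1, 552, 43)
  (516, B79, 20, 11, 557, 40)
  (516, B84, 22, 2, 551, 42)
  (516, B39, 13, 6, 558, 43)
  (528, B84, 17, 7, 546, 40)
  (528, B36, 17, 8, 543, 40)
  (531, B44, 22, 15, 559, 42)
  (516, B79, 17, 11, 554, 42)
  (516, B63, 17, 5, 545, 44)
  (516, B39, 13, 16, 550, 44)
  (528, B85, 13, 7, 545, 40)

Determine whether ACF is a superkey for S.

No

Two distinct rows share (A=528, C=17, F=40), so ACF does not determine every attribute — not a superkey.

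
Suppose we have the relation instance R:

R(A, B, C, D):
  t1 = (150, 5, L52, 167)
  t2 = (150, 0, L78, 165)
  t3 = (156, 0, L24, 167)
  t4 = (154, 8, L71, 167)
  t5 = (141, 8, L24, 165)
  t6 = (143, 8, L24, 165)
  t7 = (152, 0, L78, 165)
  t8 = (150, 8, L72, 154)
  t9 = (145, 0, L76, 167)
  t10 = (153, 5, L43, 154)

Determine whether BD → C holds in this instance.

No

(B=5, D=167): row 1 → C = L52 ✓
(B=0, D=165): rows 2, 7 → C = L78, L78 ✓
(B=0, D=167): rows 3, 9 → C takes values {L24, L76} — violation
(B=8, D=167): row 4 → C = L71 ✓
(B=8, D=165): rows 5, 6 → C = L24, L24 ✓
(B=8, D=154): row 8 → C = L72 ✓
(B=5, D=154): row 10 → C = L43 ✓
Two rows agree on BD but differ on C, so BD → C does not hold.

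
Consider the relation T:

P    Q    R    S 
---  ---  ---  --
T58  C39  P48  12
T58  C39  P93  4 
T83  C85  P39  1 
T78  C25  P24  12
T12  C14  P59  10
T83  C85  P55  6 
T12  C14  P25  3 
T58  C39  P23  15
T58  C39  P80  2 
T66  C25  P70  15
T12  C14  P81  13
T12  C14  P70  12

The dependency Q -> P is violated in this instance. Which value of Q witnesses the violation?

Q=C39: 4 rows → P = T58, T58, T58, T58 ✓
Q=C85: 2 rows → P = T83, T83 ✓
Q=C25: 2 rows → P takes values {T78, T66} — violation
Q=C14: 4 rows → P = T12, T12, T12, T12 ✓
The only Q value with inconsistent P is Q=C25.

C25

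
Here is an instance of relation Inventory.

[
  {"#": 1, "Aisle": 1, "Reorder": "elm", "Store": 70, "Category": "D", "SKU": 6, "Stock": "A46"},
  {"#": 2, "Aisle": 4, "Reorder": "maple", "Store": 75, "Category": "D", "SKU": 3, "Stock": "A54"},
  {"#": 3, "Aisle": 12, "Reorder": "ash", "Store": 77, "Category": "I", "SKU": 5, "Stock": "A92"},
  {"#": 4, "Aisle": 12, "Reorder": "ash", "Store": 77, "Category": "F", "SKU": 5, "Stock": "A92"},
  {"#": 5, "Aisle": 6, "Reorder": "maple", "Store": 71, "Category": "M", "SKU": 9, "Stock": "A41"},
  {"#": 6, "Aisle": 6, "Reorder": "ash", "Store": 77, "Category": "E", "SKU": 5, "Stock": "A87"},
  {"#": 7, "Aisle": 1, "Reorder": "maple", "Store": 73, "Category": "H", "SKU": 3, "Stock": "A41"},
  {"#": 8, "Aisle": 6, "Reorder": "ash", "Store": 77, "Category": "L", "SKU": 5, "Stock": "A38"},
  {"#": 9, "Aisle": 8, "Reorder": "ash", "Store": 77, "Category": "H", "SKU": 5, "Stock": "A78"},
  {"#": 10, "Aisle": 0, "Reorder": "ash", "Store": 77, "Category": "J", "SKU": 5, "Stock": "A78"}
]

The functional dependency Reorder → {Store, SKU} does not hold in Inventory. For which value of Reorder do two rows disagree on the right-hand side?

maple

Reorder=elm: row 1 → {Store,SKU} = (70, 6) ✓
Reorder=maple: rows 2, 5, 7 → {Store,SKU} takes values {(75, 3), (71, 9), (73, 3)} — violation
Reorder=ash: rows 3, 4, 6, 8, 9, 10 → {Store,SKU} = (77, 5), (77, 5), (77, 5), (77, 5), (77, 5), (77, 5) ✓
The only Reorder value with inconsistent RHS is Reorder=maple.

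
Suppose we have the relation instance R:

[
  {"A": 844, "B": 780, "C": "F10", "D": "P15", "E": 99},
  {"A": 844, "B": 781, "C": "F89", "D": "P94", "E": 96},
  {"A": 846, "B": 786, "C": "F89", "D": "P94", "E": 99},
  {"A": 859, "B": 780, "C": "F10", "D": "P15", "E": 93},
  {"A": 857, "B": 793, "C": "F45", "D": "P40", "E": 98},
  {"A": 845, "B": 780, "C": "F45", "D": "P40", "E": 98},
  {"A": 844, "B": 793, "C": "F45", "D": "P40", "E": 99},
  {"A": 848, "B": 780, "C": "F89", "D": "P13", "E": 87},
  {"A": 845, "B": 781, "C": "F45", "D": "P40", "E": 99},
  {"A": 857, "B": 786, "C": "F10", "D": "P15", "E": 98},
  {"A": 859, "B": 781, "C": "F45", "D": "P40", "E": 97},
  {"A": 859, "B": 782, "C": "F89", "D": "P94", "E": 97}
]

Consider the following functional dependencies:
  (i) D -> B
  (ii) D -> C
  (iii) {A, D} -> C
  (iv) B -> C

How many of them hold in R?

2

(i) D -> B: D=P15: 3 rows → B takes values {780, 786} — violation; D=P94: 3 rows → B takes values {781, 786, 782} — violation; D=P40: 5 rows → B takes values {793, 780, 781} — violation — fails.
(ii) D -> C: every LHS value maps to a single RHS value — holds.
(iii) {A, D} -> C: every LHS value maps to a single RHS value — holds.
(iv) B -> C: B=780: 4 rows → C takes values {F10, F45, F89} — violation; B=781: 3 rows → C takes values {F89, F45} — violation; B=786: 2 rows → C takes values {F89, F10} — violation — fails.
2 of the 4 dependencies hold.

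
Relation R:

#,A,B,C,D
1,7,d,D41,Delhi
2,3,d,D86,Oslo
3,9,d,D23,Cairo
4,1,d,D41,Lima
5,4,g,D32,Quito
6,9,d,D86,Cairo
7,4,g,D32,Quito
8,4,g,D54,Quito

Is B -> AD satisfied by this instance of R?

No

B=d: rows 1, 2, 3, 4, 6 → {A,D} takes values {(7, Delhi), (3, Oslo), (9, Cairo), (1, Lima)} — violation
B=g: rows 5, 7, 8 → {A,D} = (4, Quito), (4, Quito), (4, Quito) ✓
Two rows agree on B but differ on AD, so B -> AD does not hold.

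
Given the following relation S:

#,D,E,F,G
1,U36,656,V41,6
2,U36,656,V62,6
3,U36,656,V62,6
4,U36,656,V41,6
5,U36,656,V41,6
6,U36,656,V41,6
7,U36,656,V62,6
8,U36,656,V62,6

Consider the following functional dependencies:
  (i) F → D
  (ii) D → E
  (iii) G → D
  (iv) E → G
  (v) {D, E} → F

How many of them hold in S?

4

(i) F → D: every LHS value maps to a single RHS value — holds.
(ii) D → E: every LHS value maps to a single RHS value — holds.
(iii) G → D: every LHS value maps to a single RHS value — holds.
(iv) E → G: every LHS value maps to a single RHS value — holds.
(v) {D, E} → F: (D=U36, E=656): rows 1, 2, 3, 4, 5, 6, 7, 8 → F takes values {V41, V62} — violation — fails.
4 of the 5 dependencies hold.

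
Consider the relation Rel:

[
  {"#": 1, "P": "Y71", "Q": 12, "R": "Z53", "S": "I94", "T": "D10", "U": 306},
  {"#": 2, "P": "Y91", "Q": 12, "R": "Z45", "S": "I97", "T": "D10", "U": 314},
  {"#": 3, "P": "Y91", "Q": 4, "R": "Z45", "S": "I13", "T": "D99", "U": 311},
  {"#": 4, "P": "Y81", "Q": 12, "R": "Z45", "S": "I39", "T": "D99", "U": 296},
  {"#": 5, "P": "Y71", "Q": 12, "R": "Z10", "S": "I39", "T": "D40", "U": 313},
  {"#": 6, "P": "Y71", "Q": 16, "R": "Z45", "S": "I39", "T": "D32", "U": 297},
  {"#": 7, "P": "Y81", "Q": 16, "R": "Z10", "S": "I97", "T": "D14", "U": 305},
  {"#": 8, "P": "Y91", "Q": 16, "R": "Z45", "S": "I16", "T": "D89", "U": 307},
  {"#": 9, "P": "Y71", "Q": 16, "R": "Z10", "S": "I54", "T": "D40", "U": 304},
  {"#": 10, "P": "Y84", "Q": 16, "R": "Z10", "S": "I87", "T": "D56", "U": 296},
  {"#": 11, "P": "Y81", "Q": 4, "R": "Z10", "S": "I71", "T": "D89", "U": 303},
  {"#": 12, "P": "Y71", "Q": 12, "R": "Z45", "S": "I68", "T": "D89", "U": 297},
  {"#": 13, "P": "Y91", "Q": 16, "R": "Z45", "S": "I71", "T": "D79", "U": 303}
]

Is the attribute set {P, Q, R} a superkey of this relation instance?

Rows 8 and 13 have the same {P, Q, R} value (P=Y91, Q=16, R=Z45) but are distinct tuples, so {P, Q, R} does not determine every attribute — not a superkey.

No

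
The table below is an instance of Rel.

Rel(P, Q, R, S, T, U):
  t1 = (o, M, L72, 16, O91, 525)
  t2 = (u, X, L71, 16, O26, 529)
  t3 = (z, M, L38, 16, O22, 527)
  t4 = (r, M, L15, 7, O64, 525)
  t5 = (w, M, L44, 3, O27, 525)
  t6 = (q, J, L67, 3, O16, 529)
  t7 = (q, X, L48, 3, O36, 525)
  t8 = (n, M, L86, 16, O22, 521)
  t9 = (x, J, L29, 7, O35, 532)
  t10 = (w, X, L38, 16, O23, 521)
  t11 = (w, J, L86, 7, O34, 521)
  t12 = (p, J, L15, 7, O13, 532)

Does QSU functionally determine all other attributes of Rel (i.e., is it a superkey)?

No

Rows 9 and 12 have the same QSU value (Q=J, S=7, U=532) but are distinct tuples, so QSU does not determine every attribute — not a superkey.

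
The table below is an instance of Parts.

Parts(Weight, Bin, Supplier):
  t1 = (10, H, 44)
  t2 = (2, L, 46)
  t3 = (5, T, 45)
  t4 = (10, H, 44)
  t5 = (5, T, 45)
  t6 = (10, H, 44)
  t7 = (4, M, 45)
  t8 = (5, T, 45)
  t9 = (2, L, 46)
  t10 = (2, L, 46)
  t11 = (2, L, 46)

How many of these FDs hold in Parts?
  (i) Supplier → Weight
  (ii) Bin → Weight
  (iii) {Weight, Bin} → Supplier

2

(i) Supplier → Weight: Supplier=45: rows 3, 5, 7, 8 → Weight takes values {5, 4} — violation — fails.
(ii) Bin → Weight: every LHS value maps to a single RHS value — holds.
(iii) {Weight, Bin} → Supplier: every LHS value maps to a single RHS value — holds.
2 of the 3 dependencies hold.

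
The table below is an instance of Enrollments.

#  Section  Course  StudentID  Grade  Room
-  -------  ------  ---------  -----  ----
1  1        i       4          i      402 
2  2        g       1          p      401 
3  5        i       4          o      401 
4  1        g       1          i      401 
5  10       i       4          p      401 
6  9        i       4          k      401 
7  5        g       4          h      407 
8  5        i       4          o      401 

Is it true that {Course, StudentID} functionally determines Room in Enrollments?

No

(Course=i, StudentID=4): rows 1, 3, 5, 6, 8 → Room takes values {402, 401} — violation
(Course=g, StudentID=1): rows 2, 4 → Room = 401, 401 ✓
(Course=g, StudentID=4): row 7 → Room = 407 ✓
Two rows agree on {Course, StudentID} but differ on Room, so {Course, StudentID} -> Room does not hold.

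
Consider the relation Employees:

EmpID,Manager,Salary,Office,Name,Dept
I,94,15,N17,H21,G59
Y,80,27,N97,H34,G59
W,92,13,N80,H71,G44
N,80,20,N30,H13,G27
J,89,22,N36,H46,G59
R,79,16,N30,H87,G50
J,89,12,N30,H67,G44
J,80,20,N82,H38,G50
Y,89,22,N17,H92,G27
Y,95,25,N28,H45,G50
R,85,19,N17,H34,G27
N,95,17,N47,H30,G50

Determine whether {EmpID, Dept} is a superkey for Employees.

All 12 rows have distinct {EmpID, Dept} values, so {EmpID, Dept} → (all attributes) holds and {EmpID, Dept} is a superkey.

Yes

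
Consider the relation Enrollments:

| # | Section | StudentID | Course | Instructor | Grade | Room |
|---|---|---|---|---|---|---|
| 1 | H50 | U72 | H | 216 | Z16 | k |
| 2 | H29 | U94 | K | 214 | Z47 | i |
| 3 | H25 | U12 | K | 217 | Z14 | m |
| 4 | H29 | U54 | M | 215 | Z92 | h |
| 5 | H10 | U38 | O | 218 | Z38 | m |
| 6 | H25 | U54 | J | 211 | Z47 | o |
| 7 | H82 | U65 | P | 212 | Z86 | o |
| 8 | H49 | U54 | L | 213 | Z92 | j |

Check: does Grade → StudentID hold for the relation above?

Grade=Z16: row 1 → StudentID = U72 ✓
Grade=Z47: rows 2, 6 → StudentID takes values {U94, U54} — violation
Grade=Z14: row 3 → StudentID = U12 ✓
Grade=Z92: rows 4, 8 → StudentID = U54, U54 ✓
Grade=Z38: row 5 → StudentID = U38 ✓
Grade=Z86: row 7 → StudentID = U65 ✓
Two rows agree on Grade but differ on StudentID, so Grade → StudentID does not hold.

No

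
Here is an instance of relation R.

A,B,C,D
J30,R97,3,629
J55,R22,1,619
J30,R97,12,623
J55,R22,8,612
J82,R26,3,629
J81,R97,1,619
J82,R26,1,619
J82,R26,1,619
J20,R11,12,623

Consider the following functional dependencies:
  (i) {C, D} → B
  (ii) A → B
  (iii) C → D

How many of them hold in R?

2

(i) {C, D} → B: (C=3, D=629): 2 rows → B takes values {R97, R26} — violation; (C=1, D=619): 4 rows → B takes values {R22, R97, R26} — violation; (C=12, D=623): 2 rows → B takes values {R97, R11} — violation — fails.
(ii) A → B: every LHS value maps to a single RHS value — holds.
(iii) C → D: every LHS value maps to a single RHS value — holds.
2 of the 3 dependencies hold.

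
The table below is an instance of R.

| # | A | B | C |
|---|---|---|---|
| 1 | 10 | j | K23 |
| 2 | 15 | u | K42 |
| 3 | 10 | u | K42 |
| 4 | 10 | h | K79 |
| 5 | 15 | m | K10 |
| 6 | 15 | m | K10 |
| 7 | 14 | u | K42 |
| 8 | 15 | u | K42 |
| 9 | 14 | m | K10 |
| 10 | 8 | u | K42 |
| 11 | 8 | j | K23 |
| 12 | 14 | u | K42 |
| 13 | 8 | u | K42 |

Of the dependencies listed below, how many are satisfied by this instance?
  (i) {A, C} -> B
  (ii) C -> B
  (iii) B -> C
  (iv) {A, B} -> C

(i) {A, C} -> B: every LHS value maps to a single RHS value — holds.
(ii) C -> B: every LHS value maps to a single RHS value — holds.
(iii) B -> C: every LHS value maps to a single RHS value — holds.
(iv) {A, B} -> C: every LHS value maps to a single RHS value — holds.
4 of the 4 dependencies hold.

4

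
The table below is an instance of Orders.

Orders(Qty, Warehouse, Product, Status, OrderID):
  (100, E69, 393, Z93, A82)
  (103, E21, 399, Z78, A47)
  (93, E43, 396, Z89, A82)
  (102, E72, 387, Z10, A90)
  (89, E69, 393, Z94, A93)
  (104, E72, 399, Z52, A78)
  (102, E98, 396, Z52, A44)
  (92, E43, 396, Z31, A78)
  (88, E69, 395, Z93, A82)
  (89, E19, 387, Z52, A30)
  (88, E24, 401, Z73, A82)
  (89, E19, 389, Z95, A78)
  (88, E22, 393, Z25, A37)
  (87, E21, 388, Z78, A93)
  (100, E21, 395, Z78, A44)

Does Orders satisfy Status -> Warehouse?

No

Status=Z93: 2 rows → Warehouse = E69, E69 ✓
Status=Z78: 3 rows → Warehouse = E21, E21, E21 ✓
Status=Z89: 1 row → Warehouse = E43 ✓
Status=Z10: 1 row → Warehouse = E72 ✓
Status=Z94: 1 row → Warehouse = E69 ✓
Status=Z52: 3 rows → Warehouse takes values {E72, E98, E19} — violation
Status=Z31: 1 row → Warehouse = E43 ✓
Status=Z73: 1 row → Warehouse = E24 ✓
Status=Z95: 1 row → Warehouse = E19 ✓
Status=Z25: 1 row → Warehouse = E22 ✓
Two rows agree on Status but differ on Warehouse, so Status -> Warehouse does not hold.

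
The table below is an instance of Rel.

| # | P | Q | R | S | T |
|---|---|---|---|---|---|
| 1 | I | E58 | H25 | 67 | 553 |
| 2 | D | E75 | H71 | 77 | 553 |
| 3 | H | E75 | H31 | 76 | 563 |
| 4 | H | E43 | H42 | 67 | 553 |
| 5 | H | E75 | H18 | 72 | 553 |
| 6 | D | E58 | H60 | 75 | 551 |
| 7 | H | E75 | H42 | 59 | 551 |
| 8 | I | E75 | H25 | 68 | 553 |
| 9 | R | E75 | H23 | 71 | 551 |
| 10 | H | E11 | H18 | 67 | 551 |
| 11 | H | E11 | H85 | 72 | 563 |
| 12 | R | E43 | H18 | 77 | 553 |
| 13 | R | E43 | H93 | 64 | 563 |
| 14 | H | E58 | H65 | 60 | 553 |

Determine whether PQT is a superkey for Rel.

All 14 rows have distinct PQT values, so PQT → (all attributes) holds and PQT is a superkey.

Yes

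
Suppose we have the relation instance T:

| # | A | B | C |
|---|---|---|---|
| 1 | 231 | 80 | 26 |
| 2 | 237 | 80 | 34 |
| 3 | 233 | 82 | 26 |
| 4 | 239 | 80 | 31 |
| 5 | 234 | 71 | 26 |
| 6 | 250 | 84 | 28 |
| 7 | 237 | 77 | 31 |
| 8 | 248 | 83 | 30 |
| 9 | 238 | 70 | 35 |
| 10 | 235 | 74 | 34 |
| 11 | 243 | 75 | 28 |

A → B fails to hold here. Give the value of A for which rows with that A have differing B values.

237

A=231: row 1 → B = 80 ✓
A=237: rows 2, 7 → B takes values {80, 77} — violation
A=233: row 3 → B = 82 ✓
A=239: row 4 → B = 80 ✓
A=234: row 5 → B = 71 ✓
A=250: row 6 → B = 84 ✓
A=248: row 8 → B = 83 ✓
A=238: row 9 → B = 70 ✓
A=235: row 10 → B = 74 ✓
A=243: row 11 → B = 75 ✓
The only A value with inconsistent B is A=237.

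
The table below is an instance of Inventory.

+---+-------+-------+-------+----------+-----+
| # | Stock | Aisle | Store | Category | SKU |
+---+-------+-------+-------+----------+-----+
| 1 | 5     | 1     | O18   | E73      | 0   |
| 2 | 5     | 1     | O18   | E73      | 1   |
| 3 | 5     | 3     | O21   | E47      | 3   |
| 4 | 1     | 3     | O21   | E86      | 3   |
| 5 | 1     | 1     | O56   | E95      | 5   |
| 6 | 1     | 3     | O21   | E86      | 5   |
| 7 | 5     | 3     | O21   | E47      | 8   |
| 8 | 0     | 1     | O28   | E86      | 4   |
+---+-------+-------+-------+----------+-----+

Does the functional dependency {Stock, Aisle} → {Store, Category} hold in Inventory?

(Stock=5, Aisle=1): rows 1, 2 → {Store,Category} = (O18, E73), (O18, E73) ✓
(Stock=5, Aisle=3): rows 3, 7 → {Store,Category} = (O21, E47), (O21, E47) ✓
(Stock=1, Aisle=3): rows 4, 6 → {Store,Category} = (O21, E86), (O21, E86) ✓
(Stock=1, Aisle=1): row 5 → {Store,Category} = (O56, E95) ✓
(Stock=0, Aisle=1): row 8 → {Store,Category} = (O28, E86) ✓
Every {Stock, Aisle} value is associated with a single {Store, Category} value, so {Stock, Aisle} → {Store, Category} holds.

Yes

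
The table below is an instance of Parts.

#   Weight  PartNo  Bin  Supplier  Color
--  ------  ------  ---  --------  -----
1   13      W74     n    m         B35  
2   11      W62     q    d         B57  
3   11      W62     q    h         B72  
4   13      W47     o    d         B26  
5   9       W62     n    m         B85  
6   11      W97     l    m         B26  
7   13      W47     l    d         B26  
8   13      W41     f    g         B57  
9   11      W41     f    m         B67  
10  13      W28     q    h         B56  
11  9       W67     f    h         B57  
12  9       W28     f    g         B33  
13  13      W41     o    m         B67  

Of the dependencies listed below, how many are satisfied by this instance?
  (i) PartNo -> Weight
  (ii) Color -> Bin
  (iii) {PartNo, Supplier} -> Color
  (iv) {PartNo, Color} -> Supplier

2

(i) PartNo -> Weight: PartNo=W62: rows 2, 3, 5 → Weight takes values {11, 9} — violation; PartNo=W41: rows 8, 9, 13 → Weight takes values {13, 11} — violation; PartNo=W28: rows 10, 12 → Weight takes values {13, 9} — violation — fails.
(ii) Color -> Bin: Color=B57: rows 2, 8, 11 → Bin takes values {q, f} — violation; Color=B26: rows 4, 6, 7 → Bin takes values {o, l} — violation; Color=B67: rows 9, 13 → Bin takes values {f, o} — violation — fails.
(iii) {PartNo, Supplier} -> Color: every LHS value maps to a single RHS value — holds.
(iv) {PartNo, Color} -> Supplier: every LHS value maps to a single RHS value — holds.
2 of the 4 dependencies hold.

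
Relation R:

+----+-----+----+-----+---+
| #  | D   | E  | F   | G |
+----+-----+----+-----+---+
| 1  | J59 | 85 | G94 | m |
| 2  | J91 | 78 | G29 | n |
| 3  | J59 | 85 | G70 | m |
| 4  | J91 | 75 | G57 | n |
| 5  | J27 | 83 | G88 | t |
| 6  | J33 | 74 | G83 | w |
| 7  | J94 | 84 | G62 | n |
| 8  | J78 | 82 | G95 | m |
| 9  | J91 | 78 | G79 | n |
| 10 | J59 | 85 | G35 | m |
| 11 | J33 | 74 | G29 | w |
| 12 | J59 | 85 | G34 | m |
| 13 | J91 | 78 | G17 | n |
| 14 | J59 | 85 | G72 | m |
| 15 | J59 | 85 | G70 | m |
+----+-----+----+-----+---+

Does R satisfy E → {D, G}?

E=85: rows 1, 3, 10, 12, 14, 15 → {D,G} = (J59, m), (J59, m), (J59, m), (J59, m), (J59, m), (J59, m) ✓
E=78: rows 2, 9, 13 → {D,G} = (J91, n), (J91, n), (J91, n) ✓
E=75: row 4 → {D,G} = (J91, n) ✓
E=83: row 5 → {D,G} = (J27, t) ✓
E=74: rows 6, 11 → {D,G} = (J33, w), (J33, w) ✓
E=84: row 7 → {D,G} = (J94, n) ✓
E=82: row 8 → {D,G} = (J78, m) ✓
Every E value is associated with a single {D, G} value, so E → {D, G} holds.

Yes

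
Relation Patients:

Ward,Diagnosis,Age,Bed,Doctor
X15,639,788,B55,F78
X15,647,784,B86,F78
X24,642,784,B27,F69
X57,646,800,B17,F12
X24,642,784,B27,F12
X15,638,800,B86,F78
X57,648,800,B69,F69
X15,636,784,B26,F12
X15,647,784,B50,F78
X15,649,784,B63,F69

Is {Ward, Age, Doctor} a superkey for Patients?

Two distinct rows share (Ward=X15, Age=784, Doctor=F78), so {Ward, Age, Doctor} does not determine every attribute — not a superkey.

No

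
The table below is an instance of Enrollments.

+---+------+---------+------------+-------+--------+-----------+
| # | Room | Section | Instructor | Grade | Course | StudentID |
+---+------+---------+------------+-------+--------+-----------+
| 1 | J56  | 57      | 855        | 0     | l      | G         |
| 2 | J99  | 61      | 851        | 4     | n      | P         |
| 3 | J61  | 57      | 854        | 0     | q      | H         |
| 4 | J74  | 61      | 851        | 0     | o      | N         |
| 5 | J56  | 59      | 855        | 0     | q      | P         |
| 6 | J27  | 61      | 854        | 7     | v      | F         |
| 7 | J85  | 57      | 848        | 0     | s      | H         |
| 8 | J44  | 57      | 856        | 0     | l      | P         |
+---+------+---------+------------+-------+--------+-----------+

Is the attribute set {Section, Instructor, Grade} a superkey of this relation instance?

Yes

All 8 rows have distinct {Section, Instructor, Grade} values, so {Section, Instructor, Grade} → (all attributes) holds and {Section, Instructor, Grade} is a superkey.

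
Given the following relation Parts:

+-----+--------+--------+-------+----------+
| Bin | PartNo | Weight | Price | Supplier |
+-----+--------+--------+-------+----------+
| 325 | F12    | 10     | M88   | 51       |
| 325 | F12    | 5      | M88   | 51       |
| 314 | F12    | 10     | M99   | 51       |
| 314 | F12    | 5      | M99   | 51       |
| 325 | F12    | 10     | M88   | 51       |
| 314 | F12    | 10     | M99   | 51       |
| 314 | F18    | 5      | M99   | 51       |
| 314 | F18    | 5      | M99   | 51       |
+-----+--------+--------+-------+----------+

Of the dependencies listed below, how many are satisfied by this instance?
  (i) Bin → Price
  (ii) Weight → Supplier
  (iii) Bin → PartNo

(i) Bin → Price: every LHS value maps to a single RHS value — holds.
(ii) Weight → Supplier: every LHS value maps to a single RHS value — holds.
(iii) Bin → PartNo: Bin=314: 5 rows → PartNo takes values {F12, F18} — violation — fails.
2 of the 3 dependencies hold.

2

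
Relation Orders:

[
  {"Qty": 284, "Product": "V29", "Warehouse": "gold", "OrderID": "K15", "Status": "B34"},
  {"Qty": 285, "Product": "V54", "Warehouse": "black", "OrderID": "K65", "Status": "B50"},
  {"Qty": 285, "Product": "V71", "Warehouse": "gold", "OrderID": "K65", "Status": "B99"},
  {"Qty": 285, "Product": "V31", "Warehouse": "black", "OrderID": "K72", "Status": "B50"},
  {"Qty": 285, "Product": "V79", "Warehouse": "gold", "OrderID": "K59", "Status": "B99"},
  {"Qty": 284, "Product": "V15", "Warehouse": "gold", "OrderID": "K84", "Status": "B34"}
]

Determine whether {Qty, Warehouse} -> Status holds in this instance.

(Qty=284, Warehouse=gold): 2 rows → Status = B34, B34 ✓
(Qty=285, Warehouse=black): 2 rows → Status = B50, B50 ✓
(Qty=285, Warehouse=gold): 2 rows → Status = B99, B99 ✓
Every {Qty, Warehouse} value is associated with a single Status value, so {Qty, Warehouse} -> Status holds.

Yes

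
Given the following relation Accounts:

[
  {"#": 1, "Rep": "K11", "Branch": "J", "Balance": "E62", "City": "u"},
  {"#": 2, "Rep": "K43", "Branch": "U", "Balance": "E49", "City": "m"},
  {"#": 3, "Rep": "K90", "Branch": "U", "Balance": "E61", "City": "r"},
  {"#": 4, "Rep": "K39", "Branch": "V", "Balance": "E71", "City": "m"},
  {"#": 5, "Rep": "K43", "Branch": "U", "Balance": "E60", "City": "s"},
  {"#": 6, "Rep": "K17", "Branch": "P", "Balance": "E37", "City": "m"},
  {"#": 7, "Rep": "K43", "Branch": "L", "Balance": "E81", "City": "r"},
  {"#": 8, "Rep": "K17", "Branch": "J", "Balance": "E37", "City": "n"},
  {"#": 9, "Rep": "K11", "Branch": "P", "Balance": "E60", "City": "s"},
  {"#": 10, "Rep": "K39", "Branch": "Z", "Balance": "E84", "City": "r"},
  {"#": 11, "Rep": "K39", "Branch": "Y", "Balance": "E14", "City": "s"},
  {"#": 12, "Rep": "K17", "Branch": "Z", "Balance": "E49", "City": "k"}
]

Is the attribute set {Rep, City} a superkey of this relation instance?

All 12 rows have distinct {Rep, City} values, so {Rep, City} → (all attributes) holds and {Rep, City} is a superkey.

Yes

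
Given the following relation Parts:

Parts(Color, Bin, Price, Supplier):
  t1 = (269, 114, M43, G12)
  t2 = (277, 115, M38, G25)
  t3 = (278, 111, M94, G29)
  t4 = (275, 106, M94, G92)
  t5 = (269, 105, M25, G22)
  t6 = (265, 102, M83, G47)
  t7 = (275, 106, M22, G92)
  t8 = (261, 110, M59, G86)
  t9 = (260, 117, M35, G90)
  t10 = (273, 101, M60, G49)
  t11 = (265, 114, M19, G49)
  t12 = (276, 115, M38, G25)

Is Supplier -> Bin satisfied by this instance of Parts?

No

Supplier=G12: row 1 → Bin = 114 ✓
Supplier=G25: rows 2, 12 → Bin = 115, 115 ✓
Supplier=G29: row 3 → Bin = 111 ✓
Supplier=G92: rows 4, 7 → Bin = 106, 106 ✓
Supplier=G22: row 5 → Bin = 105 ✓
Supplier=G47: row 6 → Bin = 102 ✓
Supplier=G86: row 8 → Bin = 110 ✓
Supplier=G90: row 9 → Bin = 117 ✓
Supplier=G49: rows 10, 11 → Bin takes values {101, 114} — violation
Two rows agree on Supplier but differ on Bin, so Supplier -> Bin does not hold.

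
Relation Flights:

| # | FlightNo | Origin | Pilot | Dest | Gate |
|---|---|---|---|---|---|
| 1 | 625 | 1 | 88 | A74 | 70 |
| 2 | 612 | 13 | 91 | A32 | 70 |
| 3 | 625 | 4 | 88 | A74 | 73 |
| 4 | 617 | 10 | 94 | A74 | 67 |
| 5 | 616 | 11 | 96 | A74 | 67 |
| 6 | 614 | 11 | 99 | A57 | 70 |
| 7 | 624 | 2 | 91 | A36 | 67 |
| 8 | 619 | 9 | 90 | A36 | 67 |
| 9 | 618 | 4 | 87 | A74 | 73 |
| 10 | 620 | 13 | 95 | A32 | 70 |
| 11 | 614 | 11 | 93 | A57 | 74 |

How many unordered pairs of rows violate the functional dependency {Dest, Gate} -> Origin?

(Dest=A32, Gate=70): all 2 rows agree on Origin — 0 pairs.
(Dest=A74, Gate=73): all 2 rows agree on Origin — 0 pairs.
(Dest=A74, Gate=67): violating pairs (4,5) — 1 pair.
(Dest=A36, Gate=67): violating pairs (7,8) — 1 pair.

2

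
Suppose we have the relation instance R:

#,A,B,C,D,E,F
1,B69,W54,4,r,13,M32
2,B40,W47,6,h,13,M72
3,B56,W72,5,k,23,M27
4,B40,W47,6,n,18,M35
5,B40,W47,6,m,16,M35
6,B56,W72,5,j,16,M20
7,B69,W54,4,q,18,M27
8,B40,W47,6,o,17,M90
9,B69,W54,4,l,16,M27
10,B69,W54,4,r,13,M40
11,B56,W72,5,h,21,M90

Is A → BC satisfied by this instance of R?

Yes

A=B69: rows 1, 7, 9, 10 → {B,C} = (W54, 4), (W54, 4), (W54, 4), (W54, 4) ✓
A=B40: rows 2, 4, 5, 8 → {B,C} = (W47, 6), (W47, 6), (W47, 6), (W47, 6) ✓
A=B56: rows 3, 6, 11 → {B,C} = (W72, 5), (W72, 5), (W72, 5) ✓
Every A value is associated with a single BC value, so A → BC holds.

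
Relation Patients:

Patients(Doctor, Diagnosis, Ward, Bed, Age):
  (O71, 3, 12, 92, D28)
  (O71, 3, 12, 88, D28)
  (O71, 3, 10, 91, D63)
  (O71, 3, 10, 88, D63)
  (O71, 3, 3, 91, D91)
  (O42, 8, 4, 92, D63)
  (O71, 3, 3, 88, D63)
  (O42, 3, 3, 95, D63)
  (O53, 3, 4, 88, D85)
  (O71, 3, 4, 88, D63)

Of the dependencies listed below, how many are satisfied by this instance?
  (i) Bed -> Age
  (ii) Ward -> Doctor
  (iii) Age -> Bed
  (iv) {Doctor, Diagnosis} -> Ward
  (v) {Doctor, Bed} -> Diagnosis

(i) Bed -> Age: Bed=92: 2 rows → Age takes values {D28, D63} — violation; Bed=88: 5 rows → Age takes values {D28, D63, D85} — violation; Bed=91: 2 rows → Age takes values {D63, D91} — violation — fails.
(ii) Ward -> Doctor: Ward=3: 3 rows → Doctor takes values {O71, O42} — violation; Ward=4: 3 rows → Doctor takes values {O42, O53, O71} — violation — fails.
(iii) Age -> Bed: Age=D28: 2 rows → Bed takes values {92, 88} — violation; Age=D63: 6 rows → Bed takes values {91, 88, 92, 95} — violation — fails.
(iv) {Doctor, Diagnosis} -> Ward: (Doctor=O71, Diagnosis=3): 7 rows → Ward takes values {12, 10, 3, 4} — violation — fails.
(v) {Doctor, Bed} -> Diagnosis: every LHS value maps to a single RHS value — holds.
1 of the 5 dependencies holds.

1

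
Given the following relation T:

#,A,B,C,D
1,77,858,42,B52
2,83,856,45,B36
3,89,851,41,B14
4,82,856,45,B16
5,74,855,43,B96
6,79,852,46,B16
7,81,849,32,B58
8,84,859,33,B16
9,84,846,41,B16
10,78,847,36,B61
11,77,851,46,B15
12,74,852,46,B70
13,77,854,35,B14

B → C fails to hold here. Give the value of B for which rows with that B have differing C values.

B=858: row 1 → C = 42 ✓
B=856: rows 2, 4 → C = 45, 45 ✓
B=851: rows 3, 11 → C takes values {41, 46} — violation
B=855: row 5 → C = 43 ✓
B=852: rows 6, 12 → C = 46, 46 ✓
B=849: row 7 → C = 32 ✓
B=859: row 8 → C = 33 ✓
B=846: row 9 → C = 41 ✓
B=847: row 10 → C = 36 ✓
B=854: row 13 → C = 35 ✓
The only B value with inconsistent C is B=851.

851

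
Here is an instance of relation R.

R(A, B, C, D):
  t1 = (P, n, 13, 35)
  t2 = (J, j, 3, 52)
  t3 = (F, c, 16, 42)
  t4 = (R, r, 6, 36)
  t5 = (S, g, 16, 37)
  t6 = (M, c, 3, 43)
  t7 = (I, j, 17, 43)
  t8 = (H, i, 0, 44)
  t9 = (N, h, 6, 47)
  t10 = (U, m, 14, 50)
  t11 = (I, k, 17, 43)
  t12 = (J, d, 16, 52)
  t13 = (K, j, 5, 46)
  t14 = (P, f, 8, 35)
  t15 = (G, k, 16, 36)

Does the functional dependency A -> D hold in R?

Yes

A=P: rows 1, 14 → D = 35, 35 ✓
A=J: rows 2, 12 → D = 52, 52 ✓
A=F: row 3 → D = 42 ✓
A=R: row 4 → D = 36 ✓
A=S: row 5 → D = 37 ✓
A=M: row 6 → D = 43 ✓
A=I: rows 7, 11 → D = 43, 43 ✓
A=H: row 8 → D = 44 ✓
A=N: row 9 → D = 47 ✓
A=U: row 10 → D = 50 ✓
A=K: row 13 → D = 46 ✓
A=G: row 15 → D = 36 ✓
Every A value is associated with a single D value, so A -> D holds.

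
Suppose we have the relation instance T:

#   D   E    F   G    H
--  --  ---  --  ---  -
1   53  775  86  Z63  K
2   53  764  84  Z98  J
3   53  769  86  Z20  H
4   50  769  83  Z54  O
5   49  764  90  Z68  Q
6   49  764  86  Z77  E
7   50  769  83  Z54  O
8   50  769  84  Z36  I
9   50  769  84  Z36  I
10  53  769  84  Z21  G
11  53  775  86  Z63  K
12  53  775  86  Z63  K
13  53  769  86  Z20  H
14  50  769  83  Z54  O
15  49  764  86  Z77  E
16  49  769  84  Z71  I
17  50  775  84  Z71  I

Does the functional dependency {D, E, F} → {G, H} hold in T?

(D=53, E=775, F=86): rows 1, 11, 12 → {G,H} = (Z63, K), (Z63, K), (Z63, K) ✓
(D=53, E=764, F=84): row 2 → {G,H} = (Z98, J) ✓
(D=53, E=769, F=86): rows 3, 13 → {G,H} = (Z20, H), (Z20, H) ✓
(D=50, E=769, F=83): rows 4, 7, 14 → {G,H} = (Z54, O), (Z54, O), (Z54, O) ✓
(D=49, E=764, F=90): row 5 → {G,H} = (Z68, Q) ✓
(D=49, E=764, F=86): rows 6, 15 → {G,H} = (Z77, E), (Z77, E) ✓
(D=50, E=769, F=84): rows 8, 9 → {G,H} = (Z36, I), (Z36, I) ✓
(D=53, E=769, F=84): row 10 → {G,H} = (Z21, G) ✓
(D=49, E=769, F=84): row 16 → {G,H} = (Z71, I) ✓
(D=50, E=775, F=84): row 17 → {G,H} = (Z71, I) ✓
Every {D, E, F} value is associated with a single {G, H} value, so {D, E, F} → {G, H} holds.

Yes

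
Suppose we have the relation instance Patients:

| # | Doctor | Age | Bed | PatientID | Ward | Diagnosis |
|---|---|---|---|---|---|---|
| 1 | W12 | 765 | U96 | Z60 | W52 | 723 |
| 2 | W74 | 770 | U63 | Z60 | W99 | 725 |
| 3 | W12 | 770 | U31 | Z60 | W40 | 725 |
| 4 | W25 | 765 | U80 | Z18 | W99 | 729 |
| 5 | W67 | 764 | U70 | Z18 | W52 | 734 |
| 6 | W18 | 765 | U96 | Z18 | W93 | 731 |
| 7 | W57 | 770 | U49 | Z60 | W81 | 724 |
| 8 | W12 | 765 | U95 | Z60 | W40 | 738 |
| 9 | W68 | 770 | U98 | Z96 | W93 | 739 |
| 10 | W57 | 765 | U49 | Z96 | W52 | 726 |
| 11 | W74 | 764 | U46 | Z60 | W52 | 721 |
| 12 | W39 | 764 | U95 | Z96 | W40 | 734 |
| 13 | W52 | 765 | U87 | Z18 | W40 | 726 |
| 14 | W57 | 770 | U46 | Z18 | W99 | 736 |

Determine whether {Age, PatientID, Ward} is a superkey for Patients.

Yes

All 14 rows have distinct {Age, PatientID, Ward} values, so {Age, PatientID, Ward} → (all attributes) holds and {Age, PatientID, Ward} is a superkey.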